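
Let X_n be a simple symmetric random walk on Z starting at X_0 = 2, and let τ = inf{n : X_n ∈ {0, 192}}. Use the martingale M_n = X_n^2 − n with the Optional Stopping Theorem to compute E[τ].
E[τ] = 380

M_n = X_n^2 − n is a martingale (since E[X_{n+1}^2 | F_n] = X_n^2 + 1). By OST (τ has finite mean in a bounded region), E[M_τ] = E[M_0] = X_0^2 − 0 = 2^2 = 4. Also E[M_τ] = E[X_τ^2] − E[τ]. The walk exits at 0 or 192, with P(hit 192 first) = 2/192, so E[X_τ^2] = 192^2 · 2/192 + 0 = 384. Thus E[τ] = E[X_τ^2] − E[M_τ] = 384 − 4 = 380 = 2(192 − 2) = 380.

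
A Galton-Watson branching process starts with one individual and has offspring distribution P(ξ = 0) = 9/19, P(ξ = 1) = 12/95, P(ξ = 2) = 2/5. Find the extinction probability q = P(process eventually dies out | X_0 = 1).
q = 1

Mean offspring μ = 0·9/19 + 1·12/95 + 2·2/5 = 88/95 ≤ 1. For μ ≤ 1 with offspring not concentrated at 1, the Galton-Watson process goes extinct almost surely, so q = 1.
(Algebraic check: The pgf is f(s) = 9/19 + 12/95·s + 2/5·s². The extinction probability q is the smallest fixed point of f in [0, 1]. Setting s = f(s):
  2/5·s² + (12/95 − 1)·s + 9/19 = 0
  2/5·s² − (9/19 + 2/5)·s + 9/19 = 0
which factors as (s − 1)·(2/5·s − 9/19) = 0, giving roots s = 1 and s = (9/19)/(2/5) = 45/38. Since 45/38 ≥ 1, the smallest root in [0, 1] is s = 1.)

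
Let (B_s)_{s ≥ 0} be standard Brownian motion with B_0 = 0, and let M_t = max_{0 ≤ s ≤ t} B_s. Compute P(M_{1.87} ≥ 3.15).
P(M_{1.87} ≥ 3.15) = 2·P(B_{1.87} ≥ 3.15) = 2(1 − Φ(3.15/√1.87)) ≈ 0.0213

By the reflection principle for Brownian motion, P(M_t ≥ a) = 2 · P(B_t ≥ a) for a ≥ 0. Since B_t ~ N(0, t), P(B_t ≥ 3.15) = 1 − Φ(3.15/√t) = 1 − Φ(3.15/√1.87) = 1 − Φ(2.3035). So
  P(M_{1.87} ≥ 3.15) = 2(1 − Φ(2.3035)) ≈ 0.0213.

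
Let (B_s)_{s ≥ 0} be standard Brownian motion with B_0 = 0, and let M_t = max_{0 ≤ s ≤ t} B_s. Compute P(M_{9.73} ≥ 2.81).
P(M_{9.73} ≥ 2.81) = 2·P(B_{9.73} ≥ 2.81) = 2(1 − Φ(2.81/√9.73)) ≈ 0.3677

By the reflection principle for Brownian motion, P(M_t ≥ a) = 2 · P(B_t ≥ a) for a ≥ 0. Since B_t ~ N(0, t), P(B_t ≥ 2.81) = 1 − Φ(2.81/√t) = 1 − Φ(2.81/√9.73) = 1 − Φ(0.9008). So
  P(M_{9.73} ≥ 2.81) = 2(1 − Φ(0.9008)) ≈ 0.3677.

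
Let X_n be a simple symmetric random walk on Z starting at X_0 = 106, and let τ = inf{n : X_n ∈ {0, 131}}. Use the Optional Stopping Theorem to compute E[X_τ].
E[X_τ] = 106

X_n is a martingale and τ is a bounded-mean stopping time (indeed τ is finite a.s. with bounded expectation since the walk is in a bounded region). By the OST, E[X_τ] = E[X_0] = 106. Equivalently: E[X_τ] = 131 · P(hit 131 first) + 0 · P(hit 0 first) = 131 · (106/131) = 106.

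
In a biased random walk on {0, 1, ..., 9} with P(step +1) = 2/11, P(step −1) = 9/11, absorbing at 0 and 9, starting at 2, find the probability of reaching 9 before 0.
P(hit 9 before 0) = (1 − (9/2)^2) / (1 − (9/2)^9) = 1408/55345711

Let u_k denote P(reach 9 before 0 | start at k). Boundary: u_0 = 0, u_9 = 1. Recurrence: u_k = 2/11·u_{k+1} + 9/11·u_{k-1} for 1 ≤ k ≤ 8. Try u_k = A + B·r^k with r = q/p = (9/11)/(2/11) = 9/2. Substitution satisfies the recurrence; boundary conditions give:
  u_k = (1 − r^k) / (1 − r^N) = (1 − (9/2)^2) / (1 − (9/2)^9) = 1408/55345711.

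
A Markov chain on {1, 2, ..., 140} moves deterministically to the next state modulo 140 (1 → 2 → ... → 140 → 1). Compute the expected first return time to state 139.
E[T_139 | X_0 = 139] = 140

The chain cycles deterministically, so starting at state 139 it returns in exactly 140 steps. Equivalently, the stationary distribution is uniform π_j = 1/140 for every state j, so by Kac's formula E[T_139] = 1/π_139 = 140.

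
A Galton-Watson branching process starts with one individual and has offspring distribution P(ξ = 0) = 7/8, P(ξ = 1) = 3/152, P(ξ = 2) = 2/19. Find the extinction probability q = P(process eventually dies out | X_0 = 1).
q = 1

Mean offspring μ = 0·7/8 + 1·3/152 + 2·2/19 = 35/152 ≤ 1. For μ ≤ 1 with offspring not concentrated at 1, the Galton-Watson process goes extinct almost surely, so q = 1.
(Algebraic check: The pgf is f(s) = 7/8 + 3/152·s + 2/19·s². The extinction probability q is the smallest fixed point of f in [0, 1]. Setting s = f(s):
  2/19·s² + (3/152 − 1)·s + 7/8 = 0
  2/19·s² − (7/8 + 2/19)·s + 7/8 = 0
which factors as (s − 1)·(2/19·s − 7/8) = 0, giving roots s = 1 and s = (7/8)/(2/19) = 133/16. Since 133/16 ≥ 1, the smallest root in [0, 1] is s = 1.)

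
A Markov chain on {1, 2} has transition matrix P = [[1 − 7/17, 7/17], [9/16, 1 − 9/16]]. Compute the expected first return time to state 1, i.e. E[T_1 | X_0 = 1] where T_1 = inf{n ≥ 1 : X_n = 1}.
E[T_1 | X_0 = 1] = 1/π_1 = 265/153

For an irreducible recurrent Markov chain with stationary distribution π, E[T_i | X_0 = i] = 1/π_i (Kac's formula). Here π_1 = (9/16)/(7/17 + 9/16) = (9/16)/(265/272) = 153/265, so E[T_1 | X_0 = 1] = 1/π_1 = (7/17 + 9/16)/(9/16) = (265/272)/(9/16) = 265/153.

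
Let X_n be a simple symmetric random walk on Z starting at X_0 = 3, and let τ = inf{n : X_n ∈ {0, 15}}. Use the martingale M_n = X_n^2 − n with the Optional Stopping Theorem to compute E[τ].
E[τ] = 36

M_n = X_n^2 − n is a martingale (since E[X_{n+1}^2 | F_n] = X_n^2 + 1). By OST (τ has finite mean in a bounded region), E[M_τ] = E[M_0] = X_0^2 − 0 = 3^2 = 9. Also E[M_τ] = E[X_τ^2] − E[τ]. The walk exits at 0 or 15, with P(hit 15 first) = 3/15, so E[X_τ^2] = 15^2 · 3/15 + 0 = 45. Thus E[τ] = E[X_τ^2] − E[M_τ] = 45 − 9 = 36 = 3(15 − 3) = 36.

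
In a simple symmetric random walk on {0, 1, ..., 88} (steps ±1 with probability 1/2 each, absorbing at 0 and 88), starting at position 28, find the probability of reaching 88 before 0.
P(hit 88 before 0) = 28/88 = 7/22

Let u_k = P(hit 88 before 0 | start at k). Then u_0 = 0, u_88 = 1, and u_k = u_{k-1}/2 + u_{k+1}/2 for 1 ≤ k ≤ 87. This harmonic recurrence is solved by u_k = k/88, giving u_28 = 28/88 = 7/22.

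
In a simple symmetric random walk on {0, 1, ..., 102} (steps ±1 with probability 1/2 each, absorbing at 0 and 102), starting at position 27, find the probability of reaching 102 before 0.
P(hit 102 before 0) = 27/102 = 9/34

Let u_k = P(hit 102 before 0 | start at k). Then u_0 = 0, u_102 = 1, and u_k = u_{k-1}/2 + u_{k+1}/2 for 1 ≤ k ≤ 101. This harmonic recurrence is solved by u_k = k/102, giving u_27 = 27/102 = 9/34.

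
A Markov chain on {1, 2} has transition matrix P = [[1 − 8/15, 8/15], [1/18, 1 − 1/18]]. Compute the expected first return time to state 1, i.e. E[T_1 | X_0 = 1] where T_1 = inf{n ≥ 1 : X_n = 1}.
E[T_1 | X_0 = 1] = 1/π_1 = 53/5

For an irreducible recurrent Markov chain with stationary distribution π, E[T_i | X_0 = i] = 1/π_i (Kac's formula). Here π_1 = (1/18)/(8/15 + 1/18) = (1/18)/(53/90) = 5/53, so E[T_1 | X_0 = 1] = 1/π_1 = (8/15 + 1/18)/(1/18) = (53/90)/(1/18) = 53/5.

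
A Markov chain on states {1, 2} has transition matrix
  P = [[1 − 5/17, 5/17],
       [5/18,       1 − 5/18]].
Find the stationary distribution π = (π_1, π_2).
π_1 = 17/35, π_2 = 18/35

Solve πP = π with π_1 + π_2 = 1. From πP = π: π_1 · (1 − 5/17) + π_2 · 5/18 = π_1 ⇒ π_2 · 5/18 = π_1 · 5/17 ⇒ π_2/π_1 = (5/17)/(5/18) = 18/17. Together with π_1 + π_2 = 1:
  π_1 = (5/18)/(5/17 + 5/18) = (5/18)/(175/306) = 17/35,
  π_2 = (5/17)/(5/17 + 5/18) = (5/17)/(175/306) = 18/35.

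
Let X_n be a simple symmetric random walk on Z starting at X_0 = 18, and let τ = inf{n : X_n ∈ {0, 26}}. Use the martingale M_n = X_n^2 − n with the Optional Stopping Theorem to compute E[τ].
E[τ] = 144

M_n = X_n^2 − n is a martingale (since E[X_{n+1}^2 | F_n] = X_n^2 + 1). By OST (τ has finite mean in a bounded region), E[M_τ] = E[M_0] = X_0^2 − 0 = 18^2 = 324. Also E[M_τ] = E[X_τ^2] − E[τ]. The walk exits at 0 or 26, with P(hit 26 first) = 18/26, so E[X_τ^2] = 26^2 · 18/26 + 0 = 468. Thus E[τ] = E[X_τ^2] − E[M_τ] = 468 − 324 = 144 = 18(26 − 18) = 144.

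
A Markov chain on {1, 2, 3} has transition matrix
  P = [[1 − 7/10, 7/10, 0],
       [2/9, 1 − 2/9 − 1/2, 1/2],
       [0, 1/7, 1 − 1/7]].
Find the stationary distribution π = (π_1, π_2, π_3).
π = (40/607, 126/607, 441/607)

This is a birth-death chain on three states, which satisfies detailed balance: π_1 · P_{12} = π_2 · P_{21} and π_2 · P_{23} = π_3 · P_{32}.
From π_1 · 7/10 = π_2 · 2/9: π_2/π_1 = (7/10)/(2/9) = 63/20.
From π_2 · 1/2 = π_3 · 1/7: π_3/π_2 = (1/2)/(1/7) = 7/2.
Take π_1 proportional to 1; then unnormalized π = (1, 63/20, 441/40). Normalize by dividing by the sum 607/40:
  π = (40/607, 126/607, 441/607).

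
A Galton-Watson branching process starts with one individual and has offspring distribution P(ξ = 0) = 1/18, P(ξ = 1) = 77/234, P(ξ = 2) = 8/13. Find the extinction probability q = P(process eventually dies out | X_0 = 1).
q = 13/144

The pgf is f(s) = 1/18 + 77/234·s + 8/13·s². The extinction probability q is the smallest fixed point of f in [0, 1]. Setting s = f(s):
  8/13·s² + (77/234 − 1)·s + 1/18 = 0
  8/13·s² − (1/18 + 8/13)·s + 1/18 = 0
which factors as (s − 1)·(8/13·s − 1/18) = 0, giving roots s = 1 and s = (1/18)/(8/13) = 13/144.
Mean offspring μ = 77/234 + 2·8/13 = 365/234 > 1 (supercritical), so q < 1. The extinction probability is the smaller root: q = (1/18)/(8/13) = 13/144.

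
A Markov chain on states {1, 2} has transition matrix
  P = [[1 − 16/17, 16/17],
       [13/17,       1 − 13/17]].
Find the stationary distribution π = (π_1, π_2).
π_1 = 13/29, π_2 = 16/29

Solve πP = π with π_1 + π_2 = 1. From πP = π: π_1 · (1 − 16/17) + π_2 · 13/17 = π_1 ⇒ π_2 · 13/17 = π_1 · 16/17 ⇒ π_2/π_1 = (16/17)/(13/17) = 16/13. Together with π_1 + π_2 = 1:
  π_1 = (13/17)/(16/17 + 13/17) = (13/17)/(29/17) = 13/29,
  π_2 = (16/17)/(16/17 + 13/17) = (16/17)/(29/17) = 16/29.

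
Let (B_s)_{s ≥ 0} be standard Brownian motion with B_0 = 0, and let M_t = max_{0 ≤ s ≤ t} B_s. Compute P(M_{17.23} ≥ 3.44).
P(M_{17.23} ≥ 3.44) = 2·P(B_{17.23} ≥ 3.44) = 2(1 − Φ(3.44/√17.23)) ≈ 0.4073

By the reflection principle for Brownian motion, P(M_t ≥ a) = 2 · P(B_t ≥ a) for a ≥ 0. Since B_t ~ N(0, t), P(B_t ≥ 3.44) = 1 − Φ(3.44/√t) = 1 − Φ(3.44/√17.23) = 1 − Φ(0.8287). So
  P(M_{17.23} ≥ 3.44) = 2(1 − Φ(0.8287)) ≈ 0.4073.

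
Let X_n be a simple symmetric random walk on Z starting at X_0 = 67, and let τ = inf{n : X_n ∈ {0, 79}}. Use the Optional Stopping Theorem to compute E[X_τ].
E[X_τ] = 67

X_n is a martingale and τ is a bounded-mean stopping time (indeed τ is finite a.s. with bounded expectation since the walk is in a bounded region). By the OST, E[X_τ] = E[X_0] = 67. Equivalently: E[X_τ] = 79 · P(hit 79 first) + 0 · P(hit 0 first) = 79 · (67/79) = 67.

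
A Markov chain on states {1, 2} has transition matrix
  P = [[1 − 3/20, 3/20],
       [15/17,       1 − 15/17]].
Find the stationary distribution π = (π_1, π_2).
π_1 = 100/117, π_2 = 17/117

Solve πP = π with π_1 + π_2 = 1. From πP = π: π_1 · (1 − 3/20) + π_2 · 15/17 = π_1 ⇒ π_2 · 15/17 = π_1 · 3/20 ⇒ π_2/π_1 = (3/20)/(15/17) = 17/100. Together with π_1 + π_2 = 1:
  π_1 = (15/17)/(3/20 + 15/17) = (15/17)/(351/340) = 100/117,
  π_2 = (3/20)/(3/20 + 15/17) = (3/20)/(351/340) = 17/117.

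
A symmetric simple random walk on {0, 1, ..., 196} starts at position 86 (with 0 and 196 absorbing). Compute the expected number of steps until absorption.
E[τ | X_0 = 86] = 9460

Let v_k = E[τ | X_0 = k]. Boundary: v_0 = v_196 = 0. Recurrence: v_k = 1 + (v_{k-1} + v_{k+1})/2 for 1 ≤ k ≤ 195. The particular solution to v_k − (v_{k-1} + v_{k+1})/2 = 1 is v_k = −k^2. Adding homogeneous solution A + B k and matching boundaries gives v_k = k (196 − k). Substituting k = 86: v_86 = 86 · 110 = 9460.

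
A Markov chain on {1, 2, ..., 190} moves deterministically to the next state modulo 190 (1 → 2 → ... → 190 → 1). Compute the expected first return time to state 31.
E[T_31 | X_0 = 31] = 190

The chain cycles deterministically, so starting at state 31 it returns in exactly 190 steps. Equivalently, the stationary distribution is uniform π_j = 1/190 for every state j, so by Kac's formula E[T_31] = 1/π_31 = 190.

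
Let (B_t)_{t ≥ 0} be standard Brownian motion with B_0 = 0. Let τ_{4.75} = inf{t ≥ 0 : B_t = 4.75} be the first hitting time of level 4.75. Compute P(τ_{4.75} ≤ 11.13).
P(τ_{4.75} ≤ 11.13) = 2(1 − Φ(4.75/√11.13)) = 2(1 − Φ(1.4238)) ≈ 0.1545

By the reflection principle for standard BM, P(τ_b ≤ t) = 2 · P(B_t ≥ b). Since B_t ~ N(0, t), P(B_t ≥ 4.75) = 1 − Φ(4.75/√t) = 1 − Φ(4.75/√11.13) = 1 − Φ(1.4238) ≈ 0.07725. Doubling: P(τ_{4.75} ≤ 11.13) ≈ 2 · 0.07725 = 0.15450 ≈ 0.1545.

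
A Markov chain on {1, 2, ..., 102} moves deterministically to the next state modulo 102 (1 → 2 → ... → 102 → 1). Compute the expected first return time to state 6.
E[T_6 | X_0 = 6] = 102

The chain cycles deterministically, so starting at state 6 it returns in exactly 102 steps. Equivalently, the stationary distribution is uniform π_j = 1/102 for every state j, so by Kac's formula E[T_6] = 1/π_6 = 102.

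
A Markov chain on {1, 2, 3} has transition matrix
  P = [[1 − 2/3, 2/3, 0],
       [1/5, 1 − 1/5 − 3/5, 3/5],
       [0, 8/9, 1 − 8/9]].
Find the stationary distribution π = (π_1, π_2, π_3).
π = (12/79, 40/79, 27/79)

This is a birth-death chain on three states, which satisfies detailed balance: π_1 · P_{12} = π_2 · P_{21} and π_2 · P_{23} = π_3 · P_{32}.
From π_1 · 2/3 = π_2 · 1/5: π_2/π_1 = (2/3)/(1/5) = 10/3.
From π_2 · 3/5 = π_3 · 8/9: π_3/π_2 = (3/5)/(8/9) = 27/40.
Take π_1 proportional to 1; then unnormalized π = (1, 10/3, 9/4). Normalize by dividing by the sum 79/12:
  π = (12/79, 40/79, 27/79).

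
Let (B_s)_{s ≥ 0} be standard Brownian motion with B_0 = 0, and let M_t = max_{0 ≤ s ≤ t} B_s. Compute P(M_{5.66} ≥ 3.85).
P(M_{5.66} ≥ 3.85) = 2·P(B_{5.66} ≥ 3.85) = 2(1 − Φ(3.85/√5.66)) ≈ 0.1056

By the reflection principle for Brownian motion, P(M_t ≥ a) = 2 · P(B_t ≥ a) for a ≥ 0. Since B_t ~ N(0, t), P(B_t ≥ 3.85) = 1 − Φ(3.85/√t) = 1 − Φ(3.85/√5.66) = 1 − Φ(1.6183). So
  P(M_{5.66} ≥ 3.85) = 2(1 − Φ(1.6183)) ≈ 0.1056.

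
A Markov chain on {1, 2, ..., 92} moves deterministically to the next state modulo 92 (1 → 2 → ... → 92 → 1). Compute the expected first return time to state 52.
E[T_52 | X_0 = 52] = 92

The chain cycles deterministically, so starting at state 52 it returns in exactly 92 steps. Equivalently, the stationary distribution is uniform π_j = 1/92 for every state j, so by Kac's formula E[T_52] = 1/π_52 = 92.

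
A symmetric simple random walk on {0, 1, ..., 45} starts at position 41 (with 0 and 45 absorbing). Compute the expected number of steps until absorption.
E[τ | X_0 = 41] = 164

Let v_k = E[τ | X_0 = k]. Boundary: v_0 = v_45 = 0. Recurrence: v_k = 1 + (v_{k-1} + v_{k+1})/2 for 1 ≤ k ≤ 44. The particular solution to v_k − (v_{k-1} + v_{k+1})/2 = 1 is v_k = −k^2. Adding homogeneous solution A + B k and matching boundaries gives v_k = k (45 − k). Substituting k = 41: v_41 = 41 · 4 = 164.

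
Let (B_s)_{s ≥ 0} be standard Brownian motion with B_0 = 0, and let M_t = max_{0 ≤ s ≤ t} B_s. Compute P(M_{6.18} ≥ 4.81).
P(M_{6.18} ≥ 4.81) = 2·P(B_{6.18} ≥ 4.81) = 2(1 − Φ(4.81/√6.18)) ≈ 0.0530

By the reflection principle for Brownian motion, P(M_t ≥ a) = 2 · P(B_t ≥ a) for a ≥ 0. Since B_t ~ N(0, t), P(B_t ≥ 4.81) = 1 − Φ(4.81/√t) = 1 − Φ(4.81/√6.18) = 1 − Φ(1.9349). So
  P(M_{6.18} ≥ 4.81) = 2(1 − Φ(1.9349)) ≈ 0.0530.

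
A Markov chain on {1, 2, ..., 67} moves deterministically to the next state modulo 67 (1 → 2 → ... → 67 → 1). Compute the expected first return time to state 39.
E[T_39 | X_0 = 39] = 67

The chain cycles deterministically, so starting at state 39 it returns in exactly 67 steps. Equivalently, the stationary distribution is uniform π_j = 1/67 for every state j, so by Kac's formula E[T_39] = 1/π_39 = 67.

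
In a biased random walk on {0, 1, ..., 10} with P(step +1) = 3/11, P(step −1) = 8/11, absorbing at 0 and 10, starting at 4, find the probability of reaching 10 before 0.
P(hit 10 before 0) = (1 − (8/3)^4) / (1 − (8/3)^10) = 53217/19521505

Let u_k denote P(reach 10 before 0 | start at k). Boundary: u_0 = 0, u_10 = 1. Recurrence: u_k = 3/11·u_{k+1} + 8/11·u_{k-1} for 1 ≤ k ≤ 9. Try u_k = A + B·r^k with r = q/p = (8/11)/(3/11) = 8/3. Substitution satisfies the recurrence; boundary conditions give:
  u_k = (1 − r^k) / (1 − r^N) = (1 − (8/3)^4) / (1 − (8/3)^10) = 53217/19521505.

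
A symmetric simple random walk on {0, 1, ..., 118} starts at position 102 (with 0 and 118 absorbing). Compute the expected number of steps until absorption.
E[τ | X_0 = 102] = 1632

Let v_k = E[τ | X_0 = k]. Boundary: v_0 = v_118 = 0. Recurrence: v_k = 1 + (v_{k-1} + v_{k+1})/2 for 1 ≤ k ≤ 117. The particular solution to v_k − (v_{k-1} + v_{k+1})/2 = 1 is v_k = −k^2. Adding homogeneous solution A + B k and matching boundaries gives v_k = k (118 − k). Substituting k = 102: v_102 = 102 · 16 = 1632.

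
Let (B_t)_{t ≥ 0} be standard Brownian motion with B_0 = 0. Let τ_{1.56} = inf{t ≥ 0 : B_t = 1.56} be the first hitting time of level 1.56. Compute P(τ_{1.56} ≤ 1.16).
P(τ_{1.56} ≤ 1.16) = 2(1 − Φ(1.56/√1.16)) = 2(1 − Φ(1.4484)) ≈ 0.1475

By the reflection principle for standard BM, P(τ_b ≤ t) = 2 · P(B_t ≥ b). Since B_t ~ N(0, t), P(B_t ≥ 1.56) = 1 − Φ(1.56/√t) = 1 − Φ(1.56/√1.16) = 1 − Φ(1.4484) ≈ 0.07375. Doubling: P(τ_{1.56} ≤ 1.16) ≈ 2 · 0.07375 = 0.14750 ≈ 0.1475.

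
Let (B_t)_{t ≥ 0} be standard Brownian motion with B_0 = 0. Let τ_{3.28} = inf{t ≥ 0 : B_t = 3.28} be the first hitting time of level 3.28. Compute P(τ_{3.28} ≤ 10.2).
P(τ_{3.28} ≤ 10.2) = 2(1 − Φ(3.28/√10.2)) = 2(1 − Φ(1.0270)) ≈ 0.3044

By the reflection principle for standard BM, P(τ_b ≤ t) = 2 · P(B_t ≥ b). Since B_t ~ N(0, t), P(B_t ≥ 3.28) = 1 − Φ(3.28/√t) = 1 − Φ(3.28/√10.2) = 1 − Φ(1.0270) ≈ 0.15221. Doubling: P(τ_{3.28} ≤ 10.2) ≈ 2 · 0.15221 = 0.30442 ≈ 0.3044.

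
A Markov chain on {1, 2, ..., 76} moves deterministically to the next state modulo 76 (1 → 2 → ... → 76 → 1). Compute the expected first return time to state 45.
E[T_45 | X_0 = 45] = 76

The chain cycles deterministically, so starting at state 45 it returns in exactly 76 steps. Equivalently, the stationary distribution is uniform π_j = 1/76 for every state j, so by Kac's formula E[T_45] = 1/π_45 = 76.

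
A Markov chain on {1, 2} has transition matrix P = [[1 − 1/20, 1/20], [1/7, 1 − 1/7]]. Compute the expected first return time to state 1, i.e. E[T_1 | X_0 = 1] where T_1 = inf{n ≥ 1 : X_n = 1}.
E[T_1 | X_0 = 1] = 1/π_1 = 27/20

For an irreducible recurrent Markov chain with stationary distribution π, E[T_i | X_0 = i] = 1/π_i (Kac's formula). Here π_1 = (1/7)/(1/20 + 1/7) = (1/7)/(27/140) = 20/27, so E[T_1 | X_0 = 1] = 1/π_1 = (1/20 + 1/7)/(1/7) = (27/140)/(1/7) = 27/20.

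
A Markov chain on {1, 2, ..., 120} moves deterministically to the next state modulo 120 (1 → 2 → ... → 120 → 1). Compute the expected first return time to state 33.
E[T_33 | X_0 = 33] = 120

The chain cycles deterministically, so starting at state 33 it returns in exactly 120 steps. Equivalently, the stationary distribution is uniform π_j = 1/120 for every state j, so by Kac's formula E[T_33] = 1/π_33 = 120.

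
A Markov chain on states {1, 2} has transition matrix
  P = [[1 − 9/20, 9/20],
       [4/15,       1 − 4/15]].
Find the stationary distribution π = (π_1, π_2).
π_1 = 16/43, π_2 = 27/43

Solve πP = π with π_1 + π_2 = 1. From πP = π: π_1 · (1 − 9/20) + π_2 · 4/15 = π_1 ⇒ π_2 · 4/15 = π_1 · 9/20 ⇒ π_2/π_1 = (9/20)/(4/15) = 27/16. Together with π_1 + π_2 = 1:
  π_1 = (4/15)/(9/20 + 4/15) = (4/15)/(43/60) = 16/43,
  π_2 = (9/20)/(9/20 + 4/15) = (9/20)/(43/60) = 27/43.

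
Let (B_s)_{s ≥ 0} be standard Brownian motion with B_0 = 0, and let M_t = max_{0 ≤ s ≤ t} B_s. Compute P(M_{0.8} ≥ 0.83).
P(M_{0.8} ≥ 0.83) = 2·P(B_{0.8} ≥ 0.83) = 2(1 − Φ(0.83/√0.8)) ≈ 0.3534

By the reflection principle for Brownian motion, P(M_t ≥ a) = 2 · P(B_t ≥ a) for a ≥ 0. Since B_t ~ N(0, t), P(B_t ≥ 0.83) = 1 − Φ(0.83/√t) = 1 − Φ(0.83/√0.8) = 1 − Φ(0.9280). So
  P(M_{0.8} ≥ 0.83) = 2(1 − Φ(0.9280)) ≈ 0.3534.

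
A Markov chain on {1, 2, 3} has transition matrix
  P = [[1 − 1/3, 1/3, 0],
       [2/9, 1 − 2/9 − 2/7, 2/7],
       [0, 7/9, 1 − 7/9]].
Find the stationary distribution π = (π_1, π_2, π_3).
π = (98/299, 147/299, 54/299)

This is a birth-death chain on three states, which satisfies detailed balance: π_1 · P_{12} = π_2 · P_{21} and π_2 · P_{23} = π_3 · P_{32}.
From π_1 · 1/3 = π_2 · 2/9: π_2/π_1 = (1/3)/(2/9) = 3/2.
From π_2 · 2/7 = π_3 · 7/9: π_3/π_2 = (2/7)/(7/9) = 18/49.
Take π_1 proportional to 1; then unnormalized π = (1, 3/2, 27/49). Normalize by dividing by the sum 299/98:
  π = (98/299, 147/299, 54/299).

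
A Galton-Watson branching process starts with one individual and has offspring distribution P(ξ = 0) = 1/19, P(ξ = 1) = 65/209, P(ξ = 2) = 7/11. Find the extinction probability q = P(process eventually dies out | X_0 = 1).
q = 11/133

The pgf is f(s) = 1/19 + 65/209·s + 7/11·s². The extinction probability q is the smallest fixed point of f in [0, 1]. Setting s = f(s):
  7/11·s² + (65/209 − 1)·s + 1/19 = 0
  7/11·s² − (1/19 + 7/11)·s + 1/19 = 0
which factors as (s − 1)·(7/11·s − 1/19) = 0, giving roots s = 1 and s = (1/19)/(7/11) = 11/133.
Mean offspring μ = 65/209 + 2·7/11 = 331/209 > 1 (supercritical), so q < 1. The extinction probability is the smaller root: q = (1/19)/(7/11) = 11/133.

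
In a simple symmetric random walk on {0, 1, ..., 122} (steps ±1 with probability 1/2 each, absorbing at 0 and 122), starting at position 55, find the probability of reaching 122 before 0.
P(hit 122 before 0) = 55/122

Let u_k = P(hit 122 before 0 | start at k). Then u_0 = 0, u_122 = 1, and u_k = u_{k-1}/2 + u_{k+1}/2 for 1 ≤ k ≤ 121. This harmonic recurrence is solved by u_k = k/122, giving u_55 = 55/122.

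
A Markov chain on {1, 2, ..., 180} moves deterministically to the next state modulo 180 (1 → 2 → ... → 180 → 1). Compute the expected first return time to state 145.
E[T_145 | X_0 = 145] = 180

The chain cycles deterministically, so starting at state 145 it returns in exactly 180 steps. Equivalently, the stationary distribution is uniform π_j = 1/180 for every state j, so by Kac's formula E[T_145] = 1/π_145 = 180.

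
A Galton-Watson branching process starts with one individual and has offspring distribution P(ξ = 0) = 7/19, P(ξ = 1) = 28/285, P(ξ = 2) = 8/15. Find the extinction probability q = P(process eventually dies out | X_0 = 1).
q = 105/152

The pgf is f(s) = 7/19 + 28/285·s + 8/15·s². The extinction probability q is the smallest fixed point of f in [0, 1]. Setting s = f(s):
  8/15·s² + (28/285 − 1)·s + 7/19 = 0
  8/15·s² − (7/19 + 8/15)·s + 7/19 = 0
which factors as (s − 1)·(8/15·s − 7/19) = 0, giving roots s = 1 and s = (7/19)/(8/15) = 105/152.
Mean offspring μ = 28/285 + 2·8/15 = 332/285 > 1 (supercritical), so q < 1. The extinction probability is the smaller root: q = (7/19)/(8/15) = 105/152.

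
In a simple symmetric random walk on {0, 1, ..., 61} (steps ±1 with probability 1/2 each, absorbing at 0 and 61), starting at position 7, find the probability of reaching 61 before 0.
P(hit 61 before 0) = 7/61

Let u_k = P(hit 61 before 0 | start at k). Then u_0 = 0, u_61 = 1, and u_k = u_{k-1}/2 + u_{k+1}/2 for 1 ≤ k ≤ 60. This harmonic recurrence is solved by u_k = k/61, giving u_7 = 7/61.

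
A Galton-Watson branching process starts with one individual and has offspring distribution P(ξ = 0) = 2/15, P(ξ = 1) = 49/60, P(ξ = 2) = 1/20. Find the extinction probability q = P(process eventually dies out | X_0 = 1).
q = 1

Mean offspring μ = 0·2/15 + 1·49/60 + 2·1/20 = 11/12 ≤ 1. For μ ≤ 1 with offspring not concentrated at 1, the Galton-Watson process goes extinct almost surely, so q = 1.
(Algebraic check: The pgf is f(s) = 2/15 + 49/60·s + 1/20·s². The extinction probability q is the smallest fixed point of f in [0, 1]. Setting s = f(s):
  1/20·s² + (49/60 − 1)·s + 2/15 = 0
  1/20·s² − (2/15 + 1/20)·s + 2/15 = 0
which factors as (s − 1)·(1/20·s − 2/15) = 0, giving roots s = 1 and s = (2/15)/(1/20) = 8/3. Since 8/3 ≥ 1, the smallest root in [0, 1] is s = 1.)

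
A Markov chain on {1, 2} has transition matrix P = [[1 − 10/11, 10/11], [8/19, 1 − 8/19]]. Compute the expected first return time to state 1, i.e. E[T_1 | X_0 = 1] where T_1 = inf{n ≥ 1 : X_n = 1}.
E[T_1 | X_0 = 1] = 1/π_1 = 139/44

For an irreducible recurrent Markov chain with stationary distribution π, E[T_i | X_0 = i] = 1/π_i (Kac's formula). Here π_1 = (8/19)/(10/11 + 8/19) = (8/19)/(278/209) = 44/139, so E[T_1 | X_0 = 1] = 1/π_1 = (10/11 + 8/19)/(8/19) = (278/209)/(8/19) = 139/44.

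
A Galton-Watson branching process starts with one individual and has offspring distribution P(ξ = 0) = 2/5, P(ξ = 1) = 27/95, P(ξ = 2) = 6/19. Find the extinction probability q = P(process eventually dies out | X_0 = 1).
q = 1

Mean offspring μ = 0·2/5 + 1·27/95 + 2·6/19 = 87/95 ≤ 1. For μ ≤ 1 with offspring not concentrated at 1, the Galton-Watson process goes extinct almost surely, so q = 1.
(Algebraic check: The pgf is f(s) = 2/5 + 27/95·s + 6/19·s². The extinction probability q is the smallest fixed point of f in [0, 1]. Setting s = f(s):
  6/19·s² + (27/95 − 1)·s + 2/5 = 0
  6/19·s² − (2/5 + 6/19)·s + 2/5 = 0
which factors as (s − 1)·(6/19·s − 2/5) = 0, giving roots s = 1 and s = (2/5)/(6/19) = 19/15. Since 19/15 ≥ 1, the smallest root in [0, 1] is s = 1.)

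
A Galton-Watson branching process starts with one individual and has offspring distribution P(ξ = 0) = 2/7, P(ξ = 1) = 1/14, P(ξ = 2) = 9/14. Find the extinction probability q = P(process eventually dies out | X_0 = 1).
q = 4/9

The pgf is f(s) = 2/7 + 1/14·s + 9/14·s². The extinction probability q is the smallest fixed point of f in [0, 1]. Setting s = f(s):
  9/14·s² + (1/14 − 1)·s + 2/7 = 0
  9/14·s² − (2/7 + 9/14)·s + 2/7 = 0
which factors as (s − 1)·(9/14·s − 2/7) = 0, giving roots s = 1 and s = (2/7)/(9/14) = 4/9.
Mean offspring μ = 1/14 + 2·9/14 = 19/14 > 1 (supercritical), so q < 1. The extinction probability is the smaller root: q = (2/7)/(9/14) = 4/9.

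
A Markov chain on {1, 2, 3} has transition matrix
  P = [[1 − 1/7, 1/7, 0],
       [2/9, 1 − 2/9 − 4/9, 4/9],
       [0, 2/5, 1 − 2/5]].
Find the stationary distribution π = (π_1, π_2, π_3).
π = (14/33, 3/11, 10/33)

This is a birth-death chain on three states, which satisfies detailed balance: π_1 · P_{12} = π_2 · P_{21} and π_2 · P_{23} = π_3 · P_{32}.
From π_1 · 1/7 = π_2 · 2/9: π_2/π_1 = (1/7)/(2/9) = 9/14.
From π_2 · 4/9 = π_3 · 2/5: π_3/π_2 = (4/9)/(2/5) = 10/9.
Take π_1 proportional to 1; then unnormalized π = (1, 9/14, 5/7). Normalize by dividing by the sum 33/14:
  π = (14/33, 3/11, 10/33).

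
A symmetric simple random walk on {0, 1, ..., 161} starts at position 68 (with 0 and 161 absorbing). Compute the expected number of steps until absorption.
E[τ | X_0 = 68] = 6324

Let v_k = E[τ | X_0 = k]. Boundary: v_0 = v_161 = 0. Recurrence: v_k = 1 + (v_{k-1} + v_{k+1})/2 for 1 ≤ k ≤ 160. The particular solution to v_k − (v_{k-1} + v_{k+1})/2 = 1 is v_k = −k^2. Adding homogeneous solution A + B k and matching boundaries gives v_k = k (161 − k). Substituting k = 68: v_68 = 68 · 93 = 6324.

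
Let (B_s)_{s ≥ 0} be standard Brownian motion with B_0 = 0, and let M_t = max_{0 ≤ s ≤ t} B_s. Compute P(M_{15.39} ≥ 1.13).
P(M_{15.39} ≥ 1.13) = 2·P(B_{15.39} ≥ 1.13) = 2(1 − Φ(1.13/√15.39)) ≈ 0.7733

By the reflection principle for Brownian motion, P(M_t ≥ a) = 2 · P(B_t ≥ a) for a ≥ 0. Since B_t ~ N(0, t), P(B_t ≥ 1.13) = 1 − Φ(1.13/√t) = 1 − Φ(1.13/√15.39) = 1 − Φ(0.2880). So
  P(M_{15.39} ≥ 1.13) = 2(1 − Φ(0.2880)) ≈ 0.7733.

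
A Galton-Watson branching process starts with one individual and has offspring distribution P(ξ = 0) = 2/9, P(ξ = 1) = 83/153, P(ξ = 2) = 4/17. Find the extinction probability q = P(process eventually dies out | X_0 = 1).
q = 17/18

The pgf is f(s) = 2/9 + 83/153·s + 4/17·s². The extinction probability q is the smallest fixed point of f in [0, 1]. Setting s = f(s):
  4/17·s² + (83/153 − 1)·s + 2/9 = 0
  4/17·s² − (2/9 + 4/17)·s + 2/9 = 0
which factors as (s − 1)·(4/17·s − 2/9) = 0, giving roots s = 1 and s = (2/9)/(4/17) = 17/18.
Mean offspring μ = 83/153 + 2·4/17 = 155/153 > 1 (supercritical), so q < 1. The extinction probability is the smaller root: q = (2/9)/(4/17) = 17/18.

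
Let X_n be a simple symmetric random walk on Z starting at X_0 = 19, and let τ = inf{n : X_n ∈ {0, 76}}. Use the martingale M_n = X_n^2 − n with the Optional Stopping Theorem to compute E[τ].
E[τ] = 1083

M_n = X_n^2 − n is a martingale (since E[X_{n+1}^2 | F_n] = X_n^2 + 1). By OST (τ has finite mean in a bounded region), E[M_τ] = E[M_0] = X_0^2 − 0 = 19^2 = 361. Also E[M_τ] = E[X_τ^2] − E[τ]. The walk exits at 0 or 76, with P(hit 76 first) = 19/76, so E[X_τ^2] = 76^2 · 19/76 + 0 = 1444. Thus E[τ] = E[X_τ^2] − E[M_τ] = 1444 − 361 = 1083 = 19(76 − 19) = 1083.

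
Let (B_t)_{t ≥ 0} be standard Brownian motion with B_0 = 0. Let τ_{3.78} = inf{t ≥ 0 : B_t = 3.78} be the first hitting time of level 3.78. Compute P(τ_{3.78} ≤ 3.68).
P(τ_{3.78} ≤ 3.68) = 2(1 − Φ(3.78/√3.68)) = 2(1 − Φ(1.9705)) ≈ 0.0488

By the reflection principle for standard BM, P(τ_b ≤ t) = 2 · P(B_t ≥ b). Since B_t ~ N(0, t), P(B_t ≥ 3.78) = 1 − Φ(3.78/√t) = 1 − Φ(3.78/√3.68) = 1 − Φ(1.9705) ≈ 0.02439. Doubling: P(τ_{3.78} ≤ 3.68) ≈ 2 · 0.02439 = 0.04878 ≈ 0.0488.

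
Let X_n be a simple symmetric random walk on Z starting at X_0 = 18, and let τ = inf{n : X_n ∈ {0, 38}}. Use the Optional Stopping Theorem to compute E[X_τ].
E[X_τ] = 18

X_n is a martingale and τ is a bounded-mean stopping time (indeed τ is finite a.s. with bounded expectation since the walk is in a bounded region). By the OST, E[X_τ] = E[X_0] = 18. Equivalently: E[X_τ] = 38 · P(hit 38 first) + 0 · P(hit 0 first) = 38 · (18/38) = 18.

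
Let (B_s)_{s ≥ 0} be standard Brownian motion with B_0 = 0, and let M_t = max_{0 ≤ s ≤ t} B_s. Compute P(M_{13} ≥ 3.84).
P(M_{13} ≥ 3.84) = 2·P(B_{13} ≥ 3.84) = 2(1 − Φ(3.84/√13)) ≈ 0.2869

By the reflection principle for Brownian motion, P(M_t ≥ a) = 2 · P(B_t ≥ a) for a ≥ 0. Since B_t ~ N(0, t), P(B_t ≥ 3.84) = 1 − Φ(3.84/√t) = 1 − Φ(3.84/√13) = 1 − Φ(1.0650). So
  P(M_{13} ≥ 3.84) = 2(1 − Φ(1.0650)) ≈ 0.2869.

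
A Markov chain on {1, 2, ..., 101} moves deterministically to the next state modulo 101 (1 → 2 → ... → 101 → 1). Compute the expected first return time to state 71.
E[T_71 | X_0 = 71] = 101

The chain cycles deterministically, so starting at state 71 it returns in exactly 101 steps. Equivalently, the stationary distribution is uniform π_j = 1/101 for every state j, so by Kac's formula E[T_71] = 1/π_71 = 101.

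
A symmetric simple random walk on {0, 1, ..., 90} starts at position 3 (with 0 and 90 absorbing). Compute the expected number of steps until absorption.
E[τ | X_0 = 3] = 261

Let v_k = E[τ | X_0 = k]. Boundary: v_0 = v_90 = 0. Recurrence: v_k = 1 + (v_{k-1} + v_{k+1})/2 for 1 ≤ k ≤ 89. The particular solution to v_k − (v_{k-1} + v_{k+1})/2 = 1 is v_k = −k^2. Adding homogeneous solution A + B k and matching boundaries gives v_k = k (90 − k). Substituting k = 3: v_3 = 3 · 87 = 261.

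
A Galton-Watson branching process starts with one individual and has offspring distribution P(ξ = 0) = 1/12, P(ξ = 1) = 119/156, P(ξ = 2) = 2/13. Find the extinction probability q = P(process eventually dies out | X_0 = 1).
q = 13/24

The pgf is f(s) = 1/12 + 119/156·s + 2/13·s². The extinction probability q is the smallest fixed point of f in [0, 1]. Setting s = f(s):
  2/13·s² + (119/156 − 1)·s + 1/12 = 0
  2/13·s² − (1/12 + 2/13)·s + 1/12 = 0
which factors as (s − 1)·(2/13·s − 1/12) = 0, giving roots s = 1 and s = (1/12)/(2/13) = 13/24.
Mean offspring μ = 119/156 + 2·2/13 = 167/156 > 1 (supercritical), so q < 1. The extinction probability is the smaller root: q = (1/12)/(2/13) = 13/24.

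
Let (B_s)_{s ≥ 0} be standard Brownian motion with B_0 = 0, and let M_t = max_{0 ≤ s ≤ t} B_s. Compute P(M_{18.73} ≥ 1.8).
P(M_{18.73} ≥ 1.8) = 2·P(B_{18.73} ≥ 1.8) = 2(1 − Φ(1.8/√18.73)) ≈ 0.6775

By the reflection principle for Brownian motion, P(M_t ≥ a) = 2 · P(B_t ≥ a) for a ≥ 0. Since B_t ~ N(0, t), P(B_t ≥ 1.8) = 1 − Φ(1.8/√t) = 1 − Φ(1.8/√18.73) = 1 − Φ(0.4159). So
  P(M_{18.73} ≥ 1.8) = 2(1 − Φ(0.4159)) ≈ 0.6775.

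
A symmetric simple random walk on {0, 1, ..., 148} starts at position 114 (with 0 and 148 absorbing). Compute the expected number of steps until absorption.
E[τ | X_0 = 114] = 3876

Let v_k = E[τ | X_0 = k]. Boundary: v_0 = v_148 = 0. Recurrence: v_k = 1 + (v_{k-1} + v_{k+1})/2 for 1 ≤ k ≤ 147. The particular solution to v_k − (v_{k-1} + v_{k+1})/2 = 1 is v_k = −k^2. Adding homogeneous solution A + B k and matching boundaries gives v_k = k (148 − k). Substituting k = 114: v_114 = 114 · 34 = 3876.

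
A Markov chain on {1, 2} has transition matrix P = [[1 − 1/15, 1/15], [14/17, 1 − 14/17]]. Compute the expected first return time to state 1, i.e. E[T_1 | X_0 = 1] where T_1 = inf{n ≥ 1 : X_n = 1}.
E[T_1 | X_0 = 1] = 1/π_1 = 227/210

For an irreducible recurrent Markov chain with stationary distribution π, E[T_i | X_0 = i] = 1/π_i (Kac's formula). Here π_1 = (14/17)/(1/15 + 14/17) = (14/17)/(227/255) = 210/227, so E[T_1 | X_0 = 1] = 1/π_1 = (1/15 + 14/17)/(14/17) = (227/255)/(14/17) = 227/210.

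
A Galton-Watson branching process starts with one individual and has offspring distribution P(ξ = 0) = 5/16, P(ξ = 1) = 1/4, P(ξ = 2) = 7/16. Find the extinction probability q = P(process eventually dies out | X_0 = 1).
q = 5/7

The pgf is f(s) = 5/16 + 1/4·s + 7/16·s². The extinction probability q is the smallest fixed point of f in [0, 1]. Setting s = f(s):
  7/16·s² + (1/4 − 1)·s + 5/16 = 0
  7/16·s² − (5/16 + 7/16)·s + 5/16 = 0
which factors as (s − 1)·(7/16·s − 5/16) = 0, giving roots s = 1 and s = (5/16)/(7/16) = 5/7.
Mean offspring μ = 1/4 + 2·7/16 = 9/8 > 1 (supercritical), so q < 1. The extinction probability is the smaller root: q = (5/16)/(7/16) = 5/7.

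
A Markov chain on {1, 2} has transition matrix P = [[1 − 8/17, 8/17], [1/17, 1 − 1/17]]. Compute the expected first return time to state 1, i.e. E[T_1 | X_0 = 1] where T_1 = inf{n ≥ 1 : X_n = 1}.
E[T_1 | X_0 = 1] = 1/π_1 = 9

For an irreducible recurrent Markov chain with stationary distribution π, E[T_i | X_0 = i] = 1/π_i (Kac's formula). Here π_1 = (1/17)/(8/17 + 1/17) = (1/17)/(9/17) = 1/9, so E[T_1 | X_0 = 1] = 1/π_1 = (8/17 + 1/17)/(1/17) = (9/17)/(1/17) = 9.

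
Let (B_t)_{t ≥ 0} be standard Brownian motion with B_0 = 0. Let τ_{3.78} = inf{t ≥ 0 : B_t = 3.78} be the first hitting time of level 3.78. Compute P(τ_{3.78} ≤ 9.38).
P(τ_{3.78} ≤ 9.38) = 2(1 − Φ(3.78/√9.38)) = 2(1 − Φ(1.2342)) ≈ 0.2171

By the reflection principle for standard BM, P(τ_b ≤ t) = 2 · P(B_t ≥ b). Since B_t ~ N(0, t), P(B_t ≥ 3.78) = 1 − Φ(3.78/√t) = 1 − Φ(3.78/√9.38) = 1 − Φ(1.2342) ≈ 0.10856. Doubling: P(τ_{3.78} ≤ 9.38) ≈ 2 · 0.10856 = 0.21712 ≈ 0.2171.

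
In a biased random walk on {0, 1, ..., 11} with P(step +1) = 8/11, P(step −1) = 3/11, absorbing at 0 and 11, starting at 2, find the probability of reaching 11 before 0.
P(hit 11 before 0) = (1 − (3/8)^2) / (1 − (3/8)^11) = 1476395008/1717951489

Let u_k denote P(reach 11 before 0 | start at k). Boundary: u_0 = 0, u_11 = 1. Recurrence: u_k = 8/11·u_{k+1} + 3/11·u_{k-1} for 1 ≤ k ≤ 10. Try u_k = A + B·r^k with r = q/p = (3/11)/(8/11) = 3/8. Substitution satisfies the recurrence; boundary conditions give:
  u_k = (1 − r^k) / (1 − r^N) = (1 − (3/8)^2) / (1 − (3/8)^11) = 1476395008/1717951489.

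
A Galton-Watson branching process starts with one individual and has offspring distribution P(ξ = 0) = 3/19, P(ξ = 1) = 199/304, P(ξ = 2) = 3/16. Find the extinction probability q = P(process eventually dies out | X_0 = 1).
q = 16/19

The pgf is f(s) = 3/19 + 199/304·s + 3/16·s². The extinction probability q is the smallest fixed point of f in [0, 1]. Setting s = f(s):
  3/16·s² + (199/304 − 1)·s + 3/19 = 0
  3/16·s² − (3/19 + 3/16)·s + 3/19 = 0
which factors as (s − 1)·(3/16·s − 3/19) = 0, giving roots s = 1 and s = (3/19)/(3/16) = 16/19.
Mean offspring μ = 199/304 + 2·3/16 = 313/304 > 1 (supercritical), so q < 1. The extinction probability is the smaller root: q = (3/19)/(3/16) = 16/19.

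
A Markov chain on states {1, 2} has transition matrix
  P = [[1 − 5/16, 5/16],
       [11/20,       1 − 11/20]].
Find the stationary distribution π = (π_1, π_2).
π_1 = 44/69, π_2 = 25/69

Solve πP = π with π_1 + π_2 = 1. From πP = π: π_1 · (1 − 5/16) + π_2 · 11/20 = π_1 ⇒ π_2 · 11/20 = π_1 · 5/16 ⇒ π_2/π_1 = (5/16)/(11/20) = 25/44. Together with π_1 + π_2 = 1:
  π_1 = (11/20)/(5/16 + 11/20) = (11/20)/(69/80) = 44/69,
  π_2 = (5/16)/(5/16 + 11/20) = (5/16)/(69/80) = 25/69.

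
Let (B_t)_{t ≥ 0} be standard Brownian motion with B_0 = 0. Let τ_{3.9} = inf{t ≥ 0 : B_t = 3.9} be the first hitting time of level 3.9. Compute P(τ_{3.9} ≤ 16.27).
P(τ_{3.9} ≤ 16.27) = 2(1 − Φ(3.9/√16.27)) = 2(1 − Φ(0.9669)) ≈ 0.3336

By the reflection principle for standard BM, P(τ_b ≤ t) = 2 · P(B_t ≥ b). Since B_t ~ N(0, t), P(B_t ≥ 3.9) = 1 − Φ(3.9/√t) = 1 − Φ(3.9/√16.27) = 1 − Φ(0.9669) ≈ 0.16680. Doubling: P(τ_{3.9} ≤ 16.27) ≈ 2 · 0.16680 = 0.33360 ≈ 0.3336.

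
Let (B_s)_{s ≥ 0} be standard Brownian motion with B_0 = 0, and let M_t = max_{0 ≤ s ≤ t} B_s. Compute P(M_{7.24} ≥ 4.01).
P(M_{7.24} ≥ 4.01) = 2·P(B_{7.24} ≥ 4.01) = 2(1 − Φ(4.01/√7.24)) ≈ 0.1361

By the reflection principle for Brownian motion, P(M_t ≥ a) = 2 · P(B_t ≥ a) for a ≥ 0. Since B_t ~ N(0, t), P(B_t ≥ 4.01) = 1 − Φ(4.01/√t) = 1 − Φ(4.01/√7.24) = 1 − Φ(1.4903). So
  P(M_{7.24} ≥ 4.01) = 2(1 − Φ(1.4903)) ≈ 0.1361.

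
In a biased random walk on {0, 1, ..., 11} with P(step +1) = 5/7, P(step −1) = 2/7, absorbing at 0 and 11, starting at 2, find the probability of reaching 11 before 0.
P(hit 11 before 0) = (1 − (2/5)^2) / (1 − (2/5)^11) = 13671875/16275359

Let u_k denote P(reach 11 before 0 | start at k). Boundary: u_0 = 0, u_11 = 1. Recurrence: u_k = 5/7·u_{k+1} + 2/7·u_{k-1} for 1 ≤ k ≤ 10. Try u_k = A + B·r^k with r = q/p = (2/7)/(5/7) = 2/5. Substitution satisfies the recurrence; boundary conditions give:
  u_k = (1 − r^k) / (1 − r^N) = (1 − (2/5)^2) / (1 − (2/5)^11) = 13671875/16275359.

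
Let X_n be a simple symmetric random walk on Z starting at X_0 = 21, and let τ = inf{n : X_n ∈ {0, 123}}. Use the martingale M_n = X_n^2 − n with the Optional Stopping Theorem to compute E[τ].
E[τ] = 2142

M_n = X_n^2 − n is a martingale (since E[X_{n+1}^2 | F_n] = X_n^2 + 1). By OST (τ has finite mean in a bounded region), E[M_τ] = E[M_0] = X_0^2 − 0 = 21^2 = 441. Also E[M_τ] = E[X_τ^2] − E[τ]. The walk exits at 0 or 123, with P(hit 123 first) = 21/123, so E[X_τ^2] = 123^2 · 21/123 + 0 = 2583. Thus E[τ] = E[X_τ^2] − E[M_τ] = 2583 − 441 = 2142 = 21(123 − 21) = 2142.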